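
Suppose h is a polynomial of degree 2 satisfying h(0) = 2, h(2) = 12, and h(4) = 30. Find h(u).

h(u) = u^2 + 3u + 2

Write h(u) = au^2 + bu + c. Substituting each data point gives a linear system:
  c = 2
  4a + 2b + c = 12
  16a + 4b + c = 30
Solving the system yields a = 1, b = 3, c = 2.
So h(u) = u^2 + 3u + 2.
Check: h(2) = 12. ✓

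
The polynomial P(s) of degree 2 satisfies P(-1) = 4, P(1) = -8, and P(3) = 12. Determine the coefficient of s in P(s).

-6

Write P(s) = as^2 + bs + c. Substituting each data point gives a linear system:
  a - b + c = 4
  a + b + c = -8
  9a + 3b + c = 12
Solving the system yields a = 4, b = -6, c = -6.
So P(s) = 4s^2 - 6s - 6.
The coefficient of s is -6.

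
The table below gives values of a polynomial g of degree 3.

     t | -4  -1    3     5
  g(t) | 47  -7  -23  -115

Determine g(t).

Write g(t) = at^3 + bt^2 + ct + d. Substituting each data point gives a linear system:
  -64a + 16b - 4c + d = 47
  -a + b - c + d = -7
  27a + 9b + 3c + d = -23
  125a + 25b + 5c + d = -115
Solving the system yields a = -1, b = 0, c = 3, d = -5.
So g(t) = -t^3 + 3t - 5.
Check: g(-4) = 47. ✓

g(t) = -t^3 + 3t - 5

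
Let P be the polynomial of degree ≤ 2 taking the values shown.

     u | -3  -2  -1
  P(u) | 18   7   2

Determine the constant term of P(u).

Write P(u) = au^2 + bu + c. Substituting each data point gives a linear system:
  9a - 3b + c = 18
  4a - 2b + c = 7
  a - b + c = 2
Solving the system yields a = 3, b = 4, c = 3.
So P(u) = 3u^2 + 4u + 3.
The constant term is 3.

3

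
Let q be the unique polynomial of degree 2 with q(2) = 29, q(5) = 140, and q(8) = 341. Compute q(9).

428

Write q(s) = as^2 + bs + c. Substituting each data point gives a linear system:
  4a + 2b + c = 29
  25a + 5b + c = 140
  64a + 8b + c = 341
Solving the system yields a = 5, b = 2, c = 5.
So q(s) = 5s² + 2s + 5.
Then q(9) = 428.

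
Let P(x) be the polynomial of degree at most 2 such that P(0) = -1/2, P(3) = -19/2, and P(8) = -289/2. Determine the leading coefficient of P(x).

Write P(x) = ax^2 + bx + c. Substituting each data point gives a linear system:
  c = -1/2
  9a + 3b + c = -19/2
  64a + 8b + c = -289/2
Solving the system yields a = -3, b = 6, c = -1/2.
So P(x) = -3x² + 6x - 1/2.
The leading coefficient is -3.

-3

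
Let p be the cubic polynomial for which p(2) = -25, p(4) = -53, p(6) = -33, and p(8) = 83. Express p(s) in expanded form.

Using the Lagrange interpolation formula with nodes 2, 4, 6, 8:
  L_0(s) = (s - 4)(s - 6)(s - 8) / -48
  L_1(s) = (s - 2)(s - 6)(s - 8) / 16
  L_2(s) = (s - 2)(s - 4)(s - 8) / -16
  L_3(s) = (s - 2)(s - 4)(s - 6) / 48
Then p(s) = -25·L_0(s) - 53·L_1(s) - 33·L_2(s) + 83·L_3(s).
Expanding and collecting terms gives p(s) = s^3 - 6s^2 - 6s + 3.
Check: p(8) = 83. ✓

p(s) = s^3 - 6s^2 - 6s + 3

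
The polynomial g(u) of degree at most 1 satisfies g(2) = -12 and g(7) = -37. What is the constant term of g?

Write g(u) = au + b. Substituting each data point gives a linear system:
  2a + b = -12
  7a + b = -37
Solving the system yields a = -5, b = -2.
So g(u) = -5u - 2.
The constant term is -2.

-2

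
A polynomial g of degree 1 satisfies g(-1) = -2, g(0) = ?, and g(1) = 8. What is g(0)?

3

The 2 known points determine the degree-1 polynomial uniquely.
Write g(t) = at + b. Substituting each data point gives a linear system:
  -a + b = -2
  a + b = 8
Solving the system yields a = 5, b = 3.
So g(t) = 5t + 3.
Then g(0) = 3.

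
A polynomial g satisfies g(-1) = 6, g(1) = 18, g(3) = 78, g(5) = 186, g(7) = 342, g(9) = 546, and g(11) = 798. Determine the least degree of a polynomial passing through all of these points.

2

Forward differences of the values at u = -1, 1, 3, 5, 7, 9, 11:
  g  : 6  18  78  186  342  546  798
  Δ  : 12  60  108  156  204  252
  Δ^2: 48  48  48  48  48
  Δ^3: 0  0  0  0
  Δ^4: 0  0  0
  Δ^5: 0  0
  Δ^6: 0
The second differences are constant (48) and nonzero, while all higher differences vanish, so the minimal degree is 2.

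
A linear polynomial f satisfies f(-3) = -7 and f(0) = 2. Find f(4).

14

Write f(s) = as + b. Substituting each data point gives a linear system:
  -3a + b = -7
  b = 2
Solving the system yields a = 3, b = 2.
So f(s) = 3s + 2.
Then f(4) = 14.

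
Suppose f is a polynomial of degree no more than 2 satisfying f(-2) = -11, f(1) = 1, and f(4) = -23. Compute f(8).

-111

Using the Lagrange interpolation formula with nodes -2, 1, 4:
  L_0(s) = (s - 1)(s - 4) / 18
  L_1(s) = (s + 2)(s - 4) / -9
  L_2(s) = (s + 2)(s - 1) / 18
Then f(s) = -11·L_0(s) + 1·L_1(s) - 23·L_2(s).
Expanding and collecting terms gives f(s) = -2s^2 + 2s + 1.
Evaluating at s = 8: f(8) = -111.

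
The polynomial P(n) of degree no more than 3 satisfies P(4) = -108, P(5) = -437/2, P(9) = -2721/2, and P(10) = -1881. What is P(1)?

Write P(n) = an^3 + bn^2 + cn + d. Substituting each data point gives a linear system:
  64a + 16b + 4c + d = -108
  125a + 25b + 5c + d = -437/2
  729a + 81b + 9c + d = -2721/2
  1000a + 100b + 10c + d = -1881
Solving the system yields a = -2, b = 1, c = 5/2, d = -6.
So P(n) = -2n^3 + n^2 + (5/2)n - 6.
Then P(1) = -9/2.

-9/2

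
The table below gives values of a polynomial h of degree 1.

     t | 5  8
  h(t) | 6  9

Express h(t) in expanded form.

Using the Lagrange interpolation formula with nodes 5, 8:
  L_0(t) = (t - 8) / -3
  L_1(t) = (t - 5) / 3
Then h(t) = 6·L_0(t) + 9·L_1(t).
Expanding and collecting terms gives h(t) = t + 1.
Check: h(8) = 9. ✓

h(t) = t + 1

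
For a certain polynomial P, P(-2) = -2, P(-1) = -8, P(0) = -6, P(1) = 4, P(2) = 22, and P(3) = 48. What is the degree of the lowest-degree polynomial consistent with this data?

Forward differences of the values at u = -2, -1, 0, 1, 2, 3:
  P  : -2  -8  -6  4  22  48
  Δ  : -6  2  10  18  26
  Δ^2: 8  8  8  8
  Δ^3: 0  0  0
  Δ^4: 0  0
  Δ^5: 0
The second differences are constant (8) and nonzero, while all higher differences vanish, so the minimal degree is 2.

2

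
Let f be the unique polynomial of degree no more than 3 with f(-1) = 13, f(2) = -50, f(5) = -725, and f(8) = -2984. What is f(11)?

Write f(n) = an^3 + bn^2 + cn + d. Substituting each data point gives a linear system:
  -a + b - c + d = 13
  8a + 4b + 2c + d = -50
  125a + 25b + 5c + d = -725
  512a + 64b + 8c + d = -2984
Solving the system yields a = -6, b = 2, c = -5, d = 0.
So f(n) = -6n^3 + 2n^2 - 5n.
Then f(11) = -7799.

-7799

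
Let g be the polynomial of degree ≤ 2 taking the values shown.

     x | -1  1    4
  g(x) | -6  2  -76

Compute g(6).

-188

Write g(x) = ax^2 + bx + c. Substituting each data point gives a linear system:
  a - b + c = -6
  a + b + c = 2
  16a + 4b + c = -76
Solving the system yields a = -6, b = 4, c = 4.
So g(x) = -6x² + 4x + 4.
Then g(6) = -188.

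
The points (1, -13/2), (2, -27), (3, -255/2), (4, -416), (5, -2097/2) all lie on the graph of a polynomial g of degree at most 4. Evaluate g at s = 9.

Write g(s) = as^4 + bs^3 + cs^2 + ds + e. Substituting each data point gives a linear system:
  a + b + c + d + e = -13/2
  16a + 8b + 4c + 2d + e = -27
  81a + 27b + 9c + 3d + e = -255/2
  256a + 64b + 16c + 4d + e = -416
  625a + 125b + 25c + 5d + e = -2097/2
Solving the system yields a = -2, b = 2, c = -2, d = 3/2, e = -6.
So g(s) = -2s^4 + 2s^3 - 2s^2 + (3/2)s - 6.
Then g(9) = -23637/2.

-23637/2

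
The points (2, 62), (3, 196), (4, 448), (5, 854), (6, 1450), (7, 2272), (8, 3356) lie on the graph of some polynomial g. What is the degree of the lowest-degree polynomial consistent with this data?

3

Forward differences of the values at x = 2, 3, 4, 5, 6, 7, 8:
  g  : 62  196  448  854  1450  2272  3356
  Δ  : 134  252  406  596  822  1084
  Δ^2: 118  154  190  226  262
  Δ^3: 36  36  36  36
  Δ^4: 0  0  0
  Δ^5: 0  0
  Δ^6: 0
The third differences are constant (36) and nonzero, while all higher differences vanish, so the minimal degree is 3.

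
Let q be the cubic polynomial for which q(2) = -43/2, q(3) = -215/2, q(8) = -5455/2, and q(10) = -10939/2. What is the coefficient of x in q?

Write q(x) = ax^3 + bx^2 + cx + d. Substituting each data point gives a linear system:
  8a + 4b + 2c + d = -43/2
  27a + 9b + 3c + d = -215/2
  512a + 64b + 8c + d = -5455/2
  1000a + 100b + 10c + d = -10939/2
Solving the system yields a = -6, b = 5, c = 3, d = 1/2.
So q(x) = -6x^3 + 5x^2 + 3x + 1/2.
The coefficient of x is 3.

3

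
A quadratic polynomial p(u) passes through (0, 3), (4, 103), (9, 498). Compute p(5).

158

Write p(u) = au^2 + bu + c. Substituting each data point gives a linear system:
  c = 3
  16a + 4b + c = 103
  81a + 9b + c = 498
Solving the system yields a = 6, b = 1, c = 3.
So p(u) = 6u^2 + u + 3.
Then p(5) = 158.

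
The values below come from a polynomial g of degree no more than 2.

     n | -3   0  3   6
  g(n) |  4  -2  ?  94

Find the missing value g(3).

On equispaced nodes a degree-2 polynomial has vanishing third forward difference, so
  - g(-3) + 3·g(0) - 3·g(3) + g(6) = 0.
Substituting the known values and solving for g(3):
  -3·g(3) = -84
  g(3) = 28.

28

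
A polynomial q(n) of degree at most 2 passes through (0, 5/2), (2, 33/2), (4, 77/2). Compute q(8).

213/2

Using the Lagrange interpolation formula with nodes 0, 2, 4:
  L_0(n) = (n - 2)(n - 4) / 8
  L_1(n) = n(n - 4) / -4
  L_2(n) = n(n - 2) / 8
Then q(n) = 5/2·L_0(n) + 33/2·L_1(n) + 77/2·L_2(n).
Expanding and collecting terms gives q(n) = n^2 + 5n + 5/2.
Evaluating at n = 8: q(8) = 213/2.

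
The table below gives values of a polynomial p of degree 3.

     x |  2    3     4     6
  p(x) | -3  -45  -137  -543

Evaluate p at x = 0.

Write p(x) = ax^3 + bx^2 + cx + d. Substituting each data point gives a linear system:
  8a + 4b + 2c + d = -3
  27a + 9b + 3c + d = -45
  64a + 16b + 4c + d = -137
  216a + 36b + 6c + d = -543
Solving the system yields a = -3, b = 2, c = 5, d = 3.
So p(x) = -3x³ + 2x² + 5x + 3.
Then p(0) = 3.

3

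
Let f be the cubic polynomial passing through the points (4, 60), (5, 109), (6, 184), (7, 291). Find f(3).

Using the Lagrange interpolation formula with nodes 4, 5, 6, 7:
  L_0(n) = (n - 5)(n - 6)(n - 7) / -6
  L_1(n) = (n - 4)(n - 6)(n - 7) / 2
  L_2(n) = (n - 4)(n - 5)(n - 7) / -2
  L_3(n) = (n - 4)(n - 5)(n - 6) / 6
Then f(n) = 60·L_0(n) + 109·L_1(n) + 184·L_2(n) + 291·L_3(n).
Expanding and collecting terms gives f(n) = n^3 - 2n^2 + 6n + 4.
Evaluating at n = 3: f(3) = 31.

31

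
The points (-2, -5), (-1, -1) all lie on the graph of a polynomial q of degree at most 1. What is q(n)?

Using the Lagrange interpolation formula with nodes -2, -1:
  L_0(n) = (n + 1) / -1
  L_1(n) = (n + 2) / 1
Then q(n) = -5·L_0(n) - 1·L_1(n).
Expanding and collecting terms gives q(n) = 4n + 3.
Check: q(-2) = -5. ✓

q(n) = 4n + 3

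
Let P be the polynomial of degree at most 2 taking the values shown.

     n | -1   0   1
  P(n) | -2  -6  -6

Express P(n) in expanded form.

Write P(n) = an^2 + bn + c. Substituting each data point gives a linear system:
  a - b + c = -2
  c = -6
  a + b + c = -6
Solving the system yields a = 2, b = -2, c = -6.
So P(n) = 2n^2 - 2n - 6.
Check: P(0) = -6. ✓

P(n) = 2n^2 - 2n - 6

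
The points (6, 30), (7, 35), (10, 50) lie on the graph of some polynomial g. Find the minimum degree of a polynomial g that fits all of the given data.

1

Divided differences on the nodes 6, 7, 10:
  order 0: 30  35  50
  order 1: 5  5
  order 2: 0
The order-1 divided differences are all 5 (nonzero) and every higher order vanishes, so the data lies on a polynomial of degree exactly 1.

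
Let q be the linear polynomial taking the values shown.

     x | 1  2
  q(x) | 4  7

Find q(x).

q(x) = 3x + 1

Using the Lagrange interpolation formula with nodes 1, 2:
  L_0(x) = (x - 2) / -1
  L_1(x) = (x - 1) / 1
Then q(x) = 4·L_0(x) + 7·L_1(x).
Expanding and collecting terms gives q(x) = 3x + 1.
Check: q(2) = 7. ✓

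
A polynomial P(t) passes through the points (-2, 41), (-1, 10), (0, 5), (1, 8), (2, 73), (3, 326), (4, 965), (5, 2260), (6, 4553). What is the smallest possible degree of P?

4

Forward differences of the values at t = -2, -1, 0, 1, 2, 3, 4, 5, 6:
  P  : 41  10  5  8  73  326  965  2260  4553
  Δ  : -31  -5  3  65  253  639  1295  2293
  Δ^2: 26  8  62  188  386  656  998
  Δ^3: -18  54  126  198  270  342
  Δ^4: 72  72  72  72  72
  Δ^5: 0  0  0  0
  Δ^6: 0  0  0
  Δ^7: 0  0
  Δ^8: 0
The fourth differences are constant (72) and nonzero, while all higher differences vanish, so the minimal degree is 4.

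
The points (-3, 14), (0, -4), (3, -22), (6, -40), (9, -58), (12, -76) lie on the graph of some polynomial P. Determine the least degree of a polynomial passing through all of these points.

Forward differences of the values at n = -3, 0, 3, 6, 9, 12:
  P  : 14  -4  -22  -40  -58  -76
  Δ  : -18  -18  -18  -18  -18
  Δ^2: 0  0  0  0
  Δ^3: 0  0  0
  Δ^4: 0  0
  Δ^5: 0
The first differences are constant (-18) and nonzero, while all higher differences vanish, so the minimal degree is 1.

1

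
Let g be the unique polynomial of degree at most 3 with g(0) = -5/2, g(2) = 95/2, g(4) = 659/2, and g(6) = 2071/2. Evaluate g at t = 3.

295/2

Forward differences of the values at t = 0, 2, 4, 6:
  g  : -5/2  95/2  659/2  2071/2
  Δ  : 50  282  706
  Δ^2: 232  424
  Δ^3: 192
The third differences are constant, confirming degree 3.
Interpolating (Newton forward form) and evaluating at t = 3 gives g(3) = 295/2.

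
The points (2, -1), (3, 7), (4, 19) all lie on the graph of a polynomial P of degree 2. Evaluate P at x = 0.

-5

Write P(x) = ax^2 + bx + c. Substituting each data point gives a linear system:
  4a + 2b + c = -1
  9a + 3b + c = 7
  16a + 4b + c = 19
Solving the system yields a = 2, b = -2, c = -5.
So P(x) = 2x^2 - 2x - 5.
Then P(0) = -5.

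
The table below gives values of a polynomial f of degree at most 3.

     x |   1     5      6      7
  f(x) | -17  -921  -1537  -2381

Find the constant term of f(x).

-1

Write f(x) = ax^3 + bx^2 + cx + d. Substituting each data point gives a linear system:
  a + b + c + d = -17
  125a + 25b + 5c + d = -921
  216a + 36b + 6c + d = -1537
  343a + 49b + 7c + d = -2381
Solving the system yields a = -6, b = -6, c = -4, d = -1.
So f(x) = -6x^3 - 6x^2 - 4x - 1.
The constant term is -1.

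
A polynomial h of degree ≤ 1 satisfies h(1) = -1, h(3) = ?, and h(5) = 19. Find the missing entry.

On equispaced nodes a degree-1 polynomial has vanishing second forward difference, so
  h(1) - 2·h(3) + h(5) = 0.
Substituting the known values and solving for h(3):
  -2·h(3) = -18
  h(3) = 9.

9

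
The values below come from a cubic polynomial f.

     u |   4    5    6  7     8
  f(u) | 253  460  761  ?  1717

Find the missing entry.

On equispaced nodes a degree-3 polynomial has vanishing fourth forward difference, so
  f(4) - 4·f(5) + 6·f(6) - 4·f(7) + f(8) = 0.
Substituting the known values and solving for f(7):
  -4·f(7) = -4696
  f(7) = 1174.

1174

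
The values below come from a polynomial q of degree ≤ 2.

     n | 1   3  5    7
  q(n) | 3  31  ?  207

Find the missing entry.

On equispaced nodes a degree-2 polynomial has vanishing third forward difference, so
  - q(1) + 3·q(3) - 3·q(5) + q(7) = 0.
Substituting the known values and solving for q(5):
  -3·q(5) = -297
  q(5) = 99.

99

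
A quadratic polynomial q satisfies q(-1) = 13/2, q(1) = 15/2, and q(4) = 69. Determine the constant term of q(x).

3

Write q(x) = ax^2 + bx + c. Substituting each data point gives a linear system:
  a - b + c = 13/2
  a + b + c = 15/2
  16a + 4b + c = 69
Solving the system yields a = 4, b = 1/2, c = 3.
So q(x) = 4x² + (1/2)x + 3.
The constant term is 3.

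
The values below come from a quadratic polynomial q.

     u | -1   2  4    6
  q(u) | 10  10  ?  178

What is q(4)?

The 3 known points determine the degree-2 polynomial uniquely.
Write q(u) = au^2 + bu + c. Substituting each data point gives a linear system:
  a - b + c = 10
  4a + 2b + c = 10
  36a + 6b + c = 178
Solving the system yields a = 6, b = -6, c = -2.
So q(u) = 6u² - 6u - 2.
Then q(4) = 70.

70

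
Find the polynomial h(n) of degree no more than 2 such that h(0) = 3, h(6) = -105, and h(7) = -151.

h(n) = -4n^2 + 6n + 3

Write h(n) = an^2 + bn + c. Substituting each data point gives a linear system:
  c = 3
  36a + 6b + c = -105
  49a + 7b + c = -151
Solving the system yields a = -4, b = 6, c = 3.
So h(n) = -4n^2 + 6n + 3.
Check: h(6) = -105. ✓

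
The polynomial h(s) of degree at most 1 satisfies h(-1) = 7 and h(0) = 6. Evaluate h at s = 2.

Using the Lagrange interpolation formula with nodes -1, 0:
  L_0(s) = s / -1
  L_1(s) = (s + 1) / 1
Then h(s) = 7·L_0(s) + 6·L_1(s).
Expanding and collecting terms gives h(s) = -s + 6.
Evaluating at s = 2: h(2) = 4.

4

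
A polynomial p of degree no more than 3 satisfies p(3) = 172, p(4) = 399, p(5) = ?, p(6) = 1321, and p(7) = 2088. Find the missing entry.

770

On equispaced nodes a degree-3 polynomial has vanishing fourth forward difference, so
  p(3) - 4·p(4) + 6·p(5) - 4·p(6) + p(7) = 0.
Substituting the known values and solving for p(5):
  6·p(5) = 4620
  p(5) = 770.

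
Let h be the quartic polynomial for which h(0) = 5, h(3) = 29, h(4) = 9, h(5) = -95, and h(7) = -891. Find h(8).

-1811

Using the Lagrange interpolation formula with nodes 0, 3, 4, 5, 7:
  L_0(u) = (u - 3)(u - 4)(u - 5)(u - 7) / 420
  L_1(u) = u(u - 4)(u - 5)(u - 7) / -24
  L_2(u) = u(u - 3)(u - 5)(u - 7) / 12
  L_3(u) = u(u - 3)(u - 4)(u - 7) / -20
  L_4(u) = u(u - 3)(u - 4)(u - 5) / 168
Then h(u) = 5·L_0(u) + 29·L_1(u) + 9·L_2(u) - 95·L_3(u) - 891·L_4(u).
Expanding and collecting terms gives h(u) = -u^4 + 5u^3 - 5u^2 + 5u + 5.
Evaluating at u = 8: h(8) = -1811.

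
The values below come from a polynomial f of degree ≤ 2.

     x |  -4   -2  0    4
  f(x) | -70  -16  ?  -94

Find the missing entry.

The 3 known points determine the degree-2 polynomial uniquely.
Write f(x) = ax^2 + bx + c. Substituting each data point gives a linear system:
  16a - 4b + c = -70
  4a - 2b + c = -16
  16a + 4b + c = -94
Solving the system yields a = -5, b = -3, c = -2.
So f(x) = -5x^2 - 3x - 2.
Then f(0) = -2.

-2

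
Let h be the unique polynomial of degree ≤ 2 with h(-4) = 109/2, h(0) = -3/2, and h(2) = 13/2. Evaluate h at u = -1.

Using the Lagrange interpolation formula with nodes -4, 0, 2:
  L_0(u) = u(u - 2) / 24
  L_1(u) = (u + 4)(u - 2) / -8
  L_2(u) = (u + 4)u / 12
Then h(u) = 109/2·L_0(u) - 3/2·L_1(u) + 13/2·L_2(u).
Expanding and collecting terms gives h(u) = 3u^2 - 2u - 3/2.
Evaluating at u = -1: h(-1) = 7/2.

7/2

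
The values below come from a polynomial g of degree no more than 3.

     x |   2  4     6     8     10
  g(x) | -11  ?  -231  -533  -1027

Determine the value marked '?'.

-73

The 4 known points determine the degree-3 polynomial uniquely.
Write g(x) = ax^3 + bx^2 + cx + d. Substituting each data point gives a linear system:
  8a + 4b + 2c + d = -11
  216a + 36b + 6c + d = -231
  512a + 64b + 8c + d = -533
  1000a + 100b + 10c + d = -1027
Solving the system yields a = -1, b = 0, c = -3, d = 3.
So g(x) = -x^3 - 3x + 3.
Then g(4) = -73.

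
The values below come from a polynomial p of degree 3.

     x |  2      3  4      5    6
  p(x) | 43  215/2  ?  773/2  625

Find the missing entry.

218

On equispaced nodes a degree-3 polynomial has vanishing fourth forward difference, so
  p(2) - 4·p(3) + 6·p(4) - 4·p(5) + p(6) = 0.
Substituting the known values and solving for p(4):
  6·p(4) = 1308
  p(4) = 218.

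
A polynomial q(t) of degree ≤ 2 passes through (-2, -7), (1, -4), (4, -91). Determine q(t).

q(t) = -5t^2 - 4t + 5

Write q(t) = at^2 + bt + c. Substituting each data point gives a linear system:
  4a - 2b + c = -7
  a + b + c = -4
  16a + 4b + c = -91
Solving the system yields a = -5, b = -4, c = 5.
So q(t) = -5t^2 - 4t + 5.
Check: q(4) = -91. ✓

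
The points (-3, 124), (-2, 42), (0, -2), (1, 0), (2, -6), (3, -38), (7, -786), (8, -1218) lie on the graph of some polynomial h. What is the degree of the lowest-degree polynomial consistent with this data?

3

Divided differences on the nodes -3, -2, 0, 1, 2, 3, 7, 8:
  order 0: 124  42  -2  0  -6  -38  -786  -1218
  order 1: -82  -22  2  -6  -32  -187  -432
  order 2: 20  8  -4  -13  -31  -49
  order 3: -3  -3  -3  -3  -3
  order 4: 0  0  0  0
  order 5: 0  0  0
  order 6: 0  0
  order 7: 0
The order-3 divided differences are all -3 (nonzero) and every higher order vanishes, so the data lies on a polynomial of degree exactly 3.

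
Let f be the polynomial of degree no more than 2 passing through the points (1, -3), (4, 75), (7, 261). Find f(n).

Using the Lagrange interpolation formula with nodes 1, 4, 7:
  L_0(n) = (n - 4)(n - 7) / 18
  L_1(n) = (n - 1)(n - 7) / -9
  L_2(n) = (n - 1)(n - 4) / 18
Then f(n) = -3·L_0(n) + 75·L_1(n) + 261·L_2(n).
Expanding and collecting terms gives f(n) = 6n^2 - 4n - 5.
Check: f(1) = -3. ✓

f(n) = 6n^2 - 4n - 5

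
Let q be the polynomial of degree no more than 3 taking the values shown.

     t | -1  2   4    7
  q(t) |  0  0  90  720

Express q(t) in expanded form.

Using the Lagrange interpolation formula with nodes -1, 2, 4, 7:
  L_0(t) = (t - 2)(t - 4)(t - 7) / -120
  L_1(t) = (t + 1)(t - 4)(t - 7) / 30
  L_2(t) = (t + 1)(t - 2)(t - 7) / -30
  L_3(t) = (t + 1)(t - 2)(t - 4) / 120
Then q(t) = 0·L_0(t) + 0·L_1(t) + 90·L_2(t) + 720·L_3(t).
Expanding and collecting terms gives q(t) = 3t^3 - 6t^2 - 3t + 6.
Check: q(-1) = 0. ✓

q(t) = 3t^3 - 6t^2 - 3t + 6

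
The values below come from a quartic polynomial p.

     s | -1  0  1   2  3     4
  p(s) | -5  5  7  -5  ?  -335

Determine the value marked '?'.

On equispaced nodes a degree-4 polynomial has vanishing fifth forward difference, so
  - p(-1) + 5·p(0) - 10·p(1) + 10·p(2) - 5·p(3) + p(4) = 0.
Substituting the known values and solving for p(3):
  -5·p(3) = 425
  p(3) = -85.

-85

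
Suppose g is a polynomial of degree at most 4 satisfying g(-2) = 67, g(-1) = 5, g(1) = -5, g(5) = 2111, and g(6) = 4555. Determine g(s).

Write g(s) = as^4 + bs^3 + cs^2 + ds + e. Substituting each data point gives a linear system:
  16a - 8b + 4c - 2d + e = 67
  a - b + c - d + e = 5
  a + b + c + d + e = -5
  625a + 125b + 25c + 5d + e = 2111
  1296a + 216b + 36c + 6d + e = 4555
Solving the system yields a = 4, b = -2, c = -5, d = -3, e = 1.
So g(s) = 4s⁴ - 2s³ - 5s² - 3s + 1.
Check: g(-2) = 67. ✓

g(s) = 4s^4 - 2s^3 - 5s^2 - 3s + 1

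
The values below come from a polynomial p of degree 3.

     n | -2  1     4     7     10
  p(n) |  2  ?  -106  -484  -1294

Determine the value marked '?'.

The 4 known points determine the degree-3 polynomial uniquely.
Write p(n) = an^3 + bn^2 + cn + d. Substituting each data point gives a linear system:
  -8a + 4b - 2c + d = 2
  64a + 16b + 4c + d = -106
  343a + 49b + 7c + d = -484
  1000a + 100b + 10c + d = -1294
Solving the system yields a = -1, b = -3, c = 0, d = 6.
So p(n) = -n^3 - 3n^2 + 6.
Then p(1) = 2.

2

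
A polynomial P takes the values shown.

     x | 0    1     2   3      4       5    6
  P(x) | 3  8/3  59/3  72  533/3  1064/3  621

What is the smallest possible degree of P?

3

Forward differences of the values at x = 0, 1, 2, 3, 4, 5, 6:
  P  : 3  8/3  59/3  72  533/3  1064/3  621
  Δ  : -1/3  17  157/3  317/3  177  799/3
  Δ^2: 52/3  106/3  160/3  214/3  268/3
  Δ^3: 18  18  18  18
  Δ^4: 0  0  0
  Δ^5: 0  0
  Δ^6: 0
The third differences are constant (18) and nonzero, while all higher differences vanish, so the minimal degree is 3.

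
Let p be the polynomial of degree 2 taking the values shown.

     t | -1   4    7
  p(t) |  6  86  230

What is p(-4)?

Using the Lagrange interpolation formula with nodes -1, 4, 7:
  L_0(t) = (t - 4)(t - 7) / 40
  L_1(t) = (t + 1)(t - 7) / -15
  L_2(t) = (t + 1)(t - 4) / 24
Then p(t) = 6·L_0(t) + 86·L_1(t) + 230·L_2(t).
Expanding and collecting terms gives p(t) = 4t² + 4t + 6.
Evaluating at t = -4: p(-4) = 54.

54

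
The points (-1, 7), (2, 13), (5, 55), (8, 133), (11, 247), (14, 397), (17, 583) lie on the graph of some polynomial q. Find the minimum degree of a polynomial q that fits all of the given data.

2

Forward differences of the values at n = -1, 2, 5, 8, 11, 14, 17:
  q  : 7  13  55  133  247  397  583
  Δ  : 6  42  78  114  150  186
  Δ^2: 36  36  36  36  36
  Δ^3: 0  0  0  0
  Δ^4: 0  0  0
  Δ^5: 0  0
  Δ^6: 0
The second differences are constant (36) and nonzero, while all higher differences vanish, so the minimal degree is 2.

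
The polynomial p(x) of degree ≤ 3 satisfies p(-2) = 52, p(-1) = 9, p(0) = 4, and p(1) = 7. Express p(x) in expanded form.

p(x) = -5x^3 + 4x^2 + 4x + 4

Write p(x) = ax^3 + bx^2 + cx + d. Substituting each data point gives a linear system:
  -8a + 4b - 2c + d = 52
  -a + b - c + d = 9
  d = 4
  a + b + c + d = 7
Solving the system yields a = -5, b = 4, c = 4, d = 4.
So p(x) = -5x^3 + 4x^2 + 4x + 4.
Check: p(-1) = 9. ✓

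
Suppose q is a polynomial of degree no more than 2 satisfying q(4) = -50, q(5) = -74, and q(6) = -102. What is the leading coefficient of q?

-2

Write q(s) = as^2 + bs + c. Substituting each data point gives a linear system:
  16a + 4b + c = -50
  25a + 5b + c = -74
  36a + 6b + c = -102
Solving the system yields a = -2, b = -6, c = 6.
So q(s) = -2s^2 - 6s + 6.
The leading coefficient is -2.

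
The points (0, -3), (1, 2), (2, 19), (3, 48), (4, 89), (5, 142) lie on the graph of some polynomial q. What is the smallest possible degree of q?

Forward differences of the values at s = 0, 1, 2, 3, 4, 5:
  q  : -3  2  19  48  89  142
  Δ  : 5  17  29  41  53
  Δ^2: 12  12  12  12
  Δ^3: 0  0  0
  Δ^4: 0  0
  Δ^5: 0
The second differences are constant (12) and nonzero, while all higher differences vanish, so the minimal degree is 2.

2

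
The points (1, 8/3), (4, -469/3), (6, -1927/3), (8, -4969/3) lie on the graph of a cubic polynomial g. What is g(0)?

Using the Lagrange interpolation formula with nodes 1, 4, 6, 8:
  L_0(x) = (x - 4)(x - 6)(x - 8) / -105
  L_1(x) = (x - 1)(x - 6)(x - 8) / 24
  L_2(x) = (x - 1)(x - 4)(x - 8) / -20
  L_3(x) = (x - 1)(x - 4)(x - 6) / 56
Then g(x) = 8/3·L_0(x) - 469/3·L_1(x) - 1927/3·L_2(x) - 4969/3·L_3(x).
Expanding and collecting terms gives g(x) = -4x³ + 6x² + x - 1/3.
Evaluating at x = 0: g(0) = -1/3.

-1/3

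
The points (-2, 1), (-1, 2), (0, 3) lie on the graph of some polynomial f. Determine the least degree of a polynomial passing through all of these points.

1

Forward differences of the values at s = -2, -1, 0:
  f  : 1  2  3
  Δ  : 1  1
  Δ^2: 0
The first differences are constant (1) and nonzero, while all higher differences vanish, so the minimal degree is 1.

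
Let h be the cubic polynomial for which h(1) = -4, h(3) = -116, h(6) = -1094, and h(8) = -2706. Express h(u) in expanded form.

h(u) = -6u^3 + 6u^2 - 2u - 2

Write h(u) = au^3 + bu^2 + cu + d. Substituting each data point gives a linear system:
  a + b + c + d = -4
  27a + 9b + 3c + d = -116
  216a + 36b + 6c + d = -1094
  512a + 64b + 8c + d = -2706
Solving the system yields a = -6, b = 6, c = -2, d = -2.
So h(u) = -6u³ + 6u² - 2u - 2.
Check: h(1) = -4. ✓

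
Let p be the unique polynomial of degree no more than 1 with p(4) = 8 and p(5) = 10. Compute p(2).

Write p(x) = ax + b. Substituting each data point gives a linear system:
  4a + b = 8
  5a + b = 10
Solving the system yields a = 2, b = 0.
So p(x) = 2x.
Then p(2) = 4.

4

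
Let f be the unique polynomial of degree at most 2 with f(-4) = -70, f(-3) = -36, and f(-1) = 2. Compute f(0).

6

Using the Lagrange interpolation formula with nodes -4, -3, -1:
  L_0(s) = (s + 3)(s + 1) / 3
  L_1(s) = (s + 4)(s + 1) / -2
  L_2(s) = (s + 4)(s + 3) / 6
Then f(s) = -70·L_0(s) - 36·L_1(s) + 2·L_2(s).
Expanding and collecting terms gives f(s) = -5s^2 - s + 6.
Evaluating at s = 0: f(0) = 6.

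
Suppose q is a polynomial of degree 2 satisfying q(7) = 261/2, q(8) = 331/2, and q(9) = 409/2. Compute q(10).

495/2

Write q(t) = at^2 + bt + c. Substituting each data point gives a linear system:
  49a + 7b + c = 261/2
  64a + 8b + c = 331/2
  81a + 9b + c = 409/2
Solving the system yields a = 2, b = 5, c = -5/2.
So q(t) = 2t^2 + 5t - 5/2.
Then q(10) = 495/2.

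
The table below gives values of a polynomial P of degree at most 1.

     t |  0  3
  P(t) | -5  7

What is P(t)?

Using the Lagrange interpolation formula with nodes 0, 3:
  L_0(t) = (t - 3) / -3
  L_1(t) = t / 3
Then P(t) = -5·L_0(t) + 7·L_1(t).
Expanding and collecting terms gives P(t) = 4t - 5.
Check: P(3) = 7. ✓

P(t) = 4t - 5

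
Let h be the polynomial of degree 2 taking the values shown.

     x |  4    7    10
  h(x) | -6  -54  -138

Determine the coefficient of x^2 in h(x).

Write h(x) = ax^2 + bx + c. Substituting each data point gives a linear system:
  16a + 4b + c = -6
  49a + 7b + c = -54
  100a + 10b + c = -138
Solving the system yields a = -2, b = 6, c = 2.
So h(x) = -2x^2 + 6x + 2.
The leading coefficient is -2.

-2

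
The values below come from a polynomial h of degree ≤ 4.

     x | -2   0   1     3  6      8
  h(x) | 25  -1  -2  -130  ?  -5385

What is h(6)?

-1807

The 5 known points determine the degree-4 polynomial uniquely.
Write h(x) = ax^4 + bx^3 + cx^2 + dx + e. Substituting each data point gives a linear system:
  16a - 8b + 4c - 2d + e = 25
  e = -1
  a + b + c + d + e = -2
  81a + 27b + 9c + 3d + e = -130
  4096a + 512b + 64c + 8d + e = -5385
Solving the system yields a = -1, b = -3, c = 4, d = -1, e = -1.
So h(x) = -x⁴ - 3x³ + 4x² - x - 1.
Then h(6) = -1807.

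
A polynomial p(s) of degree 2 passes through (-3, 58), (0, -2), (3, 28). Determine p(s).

Write p(s) = as^2 + bs + c. Substituting each data point gives a linear system:
  9a - 3b + c = 58
  c = -2
  9a + 3b + c = 28
Solving the system yields a = 5, b = -5, c = -2.
So p(s) = 5s² - 5s - 2.
Check: p(3) = 28. ✓

p(s) = 5s^2 - 5s - 2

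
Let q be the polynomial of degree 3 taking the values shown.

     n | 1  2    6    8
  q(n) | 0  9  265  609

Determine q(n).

q(n) = n^3 + 2n^2 - 4n + 1

Using the Lagrange interpolation formula with nodes 1, 2, 6, 8:
  L_0(n) = (n - 2)(n - 6)(n - 8) / -35
  L_1(n) = (n - 1)(n - 6)(n - 8) / 24
  L_2(n) = (n - 1)(n - 2)(n - 8) / -40
  L_3(n) = (n - 1)(n - 2)(n - 6) / 84
Then q(n) = 0·L_0(n) + 9·L_1(n) + 265·L_2(n) + 609·L_3(n).
Expanding and collecting terms gives q(n) = n^3 + 2n^2 - 4n + 1.
Check: q(6) = 265. ✓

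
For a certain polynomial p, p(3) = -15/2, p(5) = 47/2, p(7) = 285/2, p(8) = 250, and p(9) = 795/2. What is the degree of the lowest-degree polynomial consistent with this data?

3

Divided differences on the nodes 3, 5, 7, 8, 9:
  order 0: -15/2  47/2  285/2  250  795/2
  order 1: 31/2  119/2  215/2  295/2
  order 2: 11  16  20
  order 3: 1  1
  order 4: 0
The order-3 divided differences are all 1 (nonzero) and every higher order vanishes, so the data lies on a polynomial of degree exactly 3.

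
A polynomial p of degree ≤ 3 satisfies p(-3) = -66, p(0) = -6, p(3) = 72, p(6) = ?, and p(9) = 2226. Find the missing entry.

On equispaced nodes a degree-3 polynomial has vanishing fourth forward difference, so
  p(-3) - 4·p(0) + 6·p(3) - 4·p(6) + p(9) = 0.
Substituting the known values and solving for p(6):
  -4·p(6) = -2616
  p(6) = 654.

654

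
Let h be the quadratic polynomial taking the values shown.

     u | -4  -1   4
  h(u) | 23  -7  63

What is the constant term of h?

Write h(u) = au^2 + bu + c. Substituting each data point gives a linear system:
  16a - 4b + c = 23
  a - b + c = -7
  16a + 4b + c = 63
Solving the system yields a = 3, b = 5, c = -5.
So h(u) = 3u^2 + 5u - 5.
The constant term is -5.

-5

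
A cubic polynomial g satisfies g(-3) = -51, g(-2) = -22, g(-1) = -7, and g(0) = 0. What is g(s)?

Write g(s) = as^3 + bs^2 + cs + d. Substituting each data point gives a linear system:
  -27a + 9b - 3c + d = -51
  -8a + 4b - 2c + d = -22
  -a + b - c + d = -7
  d = 0
Solving the system yields a = 1, b = -1, c = 5, d = 0.
So g(s) = s³ - s² + 5s.
Check: g(-3) = -51. ✓

g(s) = s^3 - s^2 + 5s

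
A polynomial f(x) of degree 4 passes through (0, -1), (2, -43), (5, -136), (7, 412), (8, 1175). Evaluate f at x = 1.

Write f(x) = ax^4 + bx^3 + cx^2 + dx + e. Substituting each data point gives a linear system:
  e = -1
  16a + 8b + 4c + 2d + e = -43
  625a + 125b + 25c + 5d + e = -136
  2401a + 343b + 49c + 7d + e = 412
  4096a + 512b + 64c + 8d + e = 1175
Solving the system yields a = 1, b = -5, c = -6, d = 3, e = -1.
So f(x) = x⁴ - 5x³ - 6x² + 3x - 1.
Then f(1) = -8.

-8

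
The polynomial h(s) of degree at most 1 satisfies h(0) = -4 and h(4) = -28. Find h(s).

Write h(s) = as + b. Substituting each data point gives a linear system:
  b = -4
  4a + b = -28
Solving the system yields a = -6, b = -4.
So h(s) = -6s - 4.
Check: h(4) = -28. ✓

h(s) = -6s - 4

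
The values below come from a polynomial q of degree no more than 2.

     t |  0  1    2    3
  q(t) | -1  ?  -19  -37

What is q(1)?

-7

The 3 known points determine the degree-2 polynomial uniquely.
Write q(t) = at^2 + bt + c. Substituting each data point gives a linear system:
  c = -1
  4a + 2b + c = -19
  9a + 3b + c = -37
Solving the system yields a = -3, b = -3, c = -1.
So q(t) = -3t² - 3t - 1.
Then q(1) = -7.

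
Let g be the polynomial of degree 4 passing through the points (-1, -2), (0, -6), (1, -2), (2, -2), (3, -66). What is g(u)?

g(u) = -2u^4 + 2u^3 + 6u^2 - 2u - 6

Using the Lagrange interpolation formula with nodes -1, 0, 1, 2, 3:
  L_0(u) = u(u - 1)(u - 2)(u - 3) / 24
  L_1(u) = (u + 1)(u - 1)(u - 2)(u - 3) / -6
  L_2(u) = (u + 1)u(u - 2)(u - 3) / 4
  L_3(u) = (u + 1)u(u - 1)(u - 3) / -6
  L_4(u) = (u + 1)u(u - 1)(u - 2) / 24
Then g(u) = -2·L_0(u) - 6·L_1(u) - 2·L_2(u) - 2·L_3(u) - 66·L_4(u).
Expanding and collecting terms gives g(u) = -2u⁴ + 2u³ + 6u² - 2u - 6.
Check: g(0) = -6. ✓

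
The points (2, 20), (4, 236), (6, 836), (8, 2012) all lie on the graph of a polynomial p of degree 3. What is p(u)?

p(u) = 4u^3 - 4u - 4

Using the Lagrange interpolation formula with nodes 2, 4, 6, 8:
  L_0(u) = (u - 4)(u - 6)(u - 8) / -48
  L_1(u) = (u - 2)(u - 6)(u - 8) / 16
  L_2(u) = (u - 2)(u - 4)(u - 8) / -16
  L_3(u) = (u - 2)(u - 4)(u - 6) / 48
Then p(u) = 20·L_0(u) + 236·L_1(u) + 836·L_2(u) + 2012·L_3(u).
Expanding and collecting terms gives p(u) = 4u^3 - 4u - 4.
Check: p(6) = 836. ✓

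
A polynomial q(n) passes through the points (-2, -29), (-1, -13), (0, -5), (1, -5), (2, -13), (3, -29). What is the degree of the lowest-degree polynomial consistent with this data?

Forward differences of the values at n = -2, -1, 0, 1, 2, 3:
  q  : -29  -13  -5  -5  -13  -29
  Δ  : 16  8  0  -8  -16
  Δ^2: -8  -8  -8  -8
  Δ^3: 0  0  0
  Δ^4: 0  0
  Δ^5: 0
The second differences are constant (-8) and nonzero, while all higher differences vanish, so the minimal degree is 2.

2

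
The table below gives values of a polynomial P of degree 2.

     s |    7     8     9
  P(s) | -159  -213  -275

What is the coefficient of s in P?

Write P(s) = as^2 + bs + c. Substituting each data point gives a linear system:
  49a + 7b + c = -159
  64a + 8b + c = -213
  81a + 9b + c = -275
Solving the system yields a = -4, b = 6, c = -5.
So P(s) = -4s^2 + 6s - 5.
The coefficient of s is 6.

6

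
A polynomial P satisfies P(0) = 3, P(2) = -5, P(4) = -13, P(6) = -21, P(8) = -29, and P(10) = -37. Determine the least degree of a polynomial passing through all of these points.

Forward differences of the values at x = 0, 2, 4, 6, 8, 10:
  P  : 3  -5  -13  -21  -29  -37
  Δ  : -8  -8  -8  -8  -8
  Δ^2: 0  0  0  0
  Δ^3: 0  0  0
  Δ^4: 0  0
  Δ^5: 0
The first differences are constant (-8) and nonzero, while all higher differences vanish, so the minimal degree is 1.

1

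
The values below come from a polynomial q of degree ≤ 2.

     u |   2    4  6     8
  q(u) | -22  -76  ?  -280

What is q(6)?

The 3 known points determine the degree-2 polynomial uniquely.
Write q(u) = au^2 + bu + c. Substituting each data point gives a linear system:
  4a + 2b + c = -22
  16a + 4b + c = -76
  64a + 8b + c = -280
Solving the system yields a = -4, b = -3, c = 0.
So q(u) = -4u^2 - 3u.
Then q(6) = -162.

-162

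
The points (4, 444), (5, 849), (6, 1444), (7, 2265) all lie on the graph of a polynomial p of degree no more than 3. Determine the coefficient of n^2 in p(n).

5

Write p(n) = an^3 + bn^2 + cn + d. Substituting each data point gives a linear system:
  64a + 16b + 4c + d = 444
  125a + 25b + 5c + d = 849
  216a + 36b + 6c + d = 1444
  343a + 49b + 7c + d = 2265
Solving the system yields a = 6, b = 5, c = -6, d = 4.
So p(n) = 6n^3 + 5n^2 - 6n + 4.
The coefficient of n^2 is 5.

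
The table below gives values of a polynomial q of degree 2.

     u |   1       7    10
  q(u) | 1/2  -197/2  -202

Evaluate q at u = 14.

-396

Write q(u) = au^2 + bu + c. Substituting each data point gives a linear system:
  a + b + c = 1/2
  49a + 7b + c = -197/2
  100a + 10b + c = -202
Solving the system yields a = -2, b = -1/2, c = 3.
So q(u) = -2u^2 - (1/2)u + 3.
Then q(14) = -396.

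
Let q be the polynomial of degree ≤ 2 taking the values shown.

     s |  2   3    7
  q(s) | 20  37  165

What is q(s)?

Write q(s) = as^2 + bs + c. Substituting each data point gives a linear system:
  4a + 2b + c = 20
  9a + 3b + c = 37
  49a + 7b + c = 165
Solving the system yields a = 3, b = 2, c = 4.
So q(s) = 3s^2 + 2s + 4.
Check: q(7) = 165. ✓

q(s) = 3s^2 + 2s + 4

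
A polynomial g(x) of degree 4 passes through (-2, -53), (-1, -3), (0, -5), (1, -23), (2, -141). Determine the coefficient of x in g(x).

-6

Write g(x) = ax^4 + bx^3 + cx^2 + dx + e. Substituting each data point gives a linear system:
  16a - 8b + 4c - 2d + e = -53
  a - b + c - d + e = -3
  e = -5
  a + b + c + d + e = -23
  16a + 8b + 4c + 2d + e = -141
Solving the system yields a = -5, b = -4, c = -3, d = -6, e = -5.
So g(x) = -5x^4 - 4x^3 - 3x^2 - 6x - 5.
The coefficient of x is -6.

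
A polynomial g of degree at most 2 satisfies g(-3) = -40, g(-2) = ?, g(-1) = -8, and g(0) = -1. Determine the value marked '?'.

-21

The 3 known points determine the degree-2 polynomial uniquely.
Write g(x) = ax^2 + bx + c. Substituting each data point gives a linear system:
  9a - 3b + c = -40
  a - b + c = -8
  c = -1
Solving the system yields a = -3, b = 4, c = -1.
So g(x) = -3x^2 + 4x - 1.
Then g(-2) = -21.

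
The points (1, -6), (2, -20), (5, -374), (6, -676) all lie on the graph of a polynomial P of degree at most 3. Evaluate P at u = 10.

-3444

Write P(u) = au^3 + bu^2 + cu + d. Substituting each data point gives a linear system:
  a + b + c + d = -6
  8a + 4b + 2c + d = -20
  125a + 25b + 5c + d = -374
  216a + 36b + 6c + d = -676
Solving the system yields a = -4, b = 6, c = -4, d = -4.
So P(u) = -4u³ + 6u² - 4u - 4.
Then P(10) = -3444.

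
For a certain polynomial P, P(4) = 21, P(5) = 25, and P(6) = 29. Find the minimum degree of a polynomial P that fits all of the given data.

Forward differences of the values at x = 4, 5, 6:
  P  : 21  25  29
  Δ  : 4  4
  Δ^2: 0
The first differences are constant (4) and nonzero, while all higher differences vanish, so the minimal degree is 1.

1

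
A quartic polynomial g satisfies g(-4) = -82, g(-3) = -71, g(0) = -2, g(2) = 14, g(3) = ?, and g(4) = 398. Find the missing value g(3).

The 5 known points determine the degree-4 polynomial uniquely.
Write g(s) = as^4 + bs^3 + cs^2 + ds + e. Substituting each data point gives a linear system:
  256a - 64b + 16c - 4d + e = -82
  81a - 27b + 9c - 3d + e = -71
  e = -2
  16a + 8b + 4c + 2d + e = 14
  256a + 64b + 16c + 4d + e = 398
Solving the system yields a = 1, b = 4, c = -6, d = -4, e = -2.
So g(s) = s⁴ + 4s³ - 6s² - 4s - 2.
Then g(3) = 121.

121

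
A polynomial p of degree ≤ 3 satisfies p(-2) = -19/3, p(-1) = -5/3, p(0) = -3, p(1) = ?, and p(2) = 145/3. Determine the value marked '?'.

The 4 known points determine the degree-3 polynomial uniquely.
Write p(n) = an^3 + bn^2 + cn + d. Substituting each data point gives a linear system:
  -8a + 4b - 2c + d = -19/3
  -a + b - c + d = -5/3
  d = -3
  8a + 4b + 2c + d = 145/3
Solving the system yields a = 3, b = 6, c = 5/3, d = -3.
So p(n) = 3n^3 + 6n^2 + (5/3)n - 3.
Then p(1) = 23/3.

23/3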